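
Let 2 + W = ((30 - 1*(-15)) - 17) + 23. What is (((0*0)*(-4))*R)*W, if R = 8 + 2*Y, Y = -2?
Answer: 0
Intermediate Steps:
R = 4 (R = 8 + 2*(-2) = 8 - 4 = 4)
W = 49 (W = -2 + (((30 - 1*(-15)) - 17) + 23) = -2 + (((30 + 15) - 17) + 23) = -2 + ((45 - 17) + 23) = -2 + (28 + 23) = -2 + 51 = 49)
(((0*0)*(-4))*R)*W = (((0*0)*(-4))*4)*49 = ((0*(-4))*4)*49 = (0*4)*49 = 0*49 = 0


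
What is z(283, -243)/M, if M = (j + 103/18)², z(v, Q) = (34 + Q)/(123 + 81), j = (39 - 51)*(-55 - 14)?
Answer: -5643/3828570833 ≈ -1.4739e-6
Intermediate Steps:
j = 828 (j = -12*(-69) = 828)
z(v, Q) = ⅙ + Q/204 (z(v, Q) = (34 + Q)/204 = (34 + Q)*(1/204) = ⅙ + Q/204)
M = 225210049/324 (M = (828 + 103/18)² = (15007/18)² = 225210049/324 ≈ 6.9509e+5)
z(283, -243)/M = (⅙ + (1/204)*(-243))/(225210049/324) = (⅙ - 81/68)*(324/225210049) = -209/204*324/225210049 = -5643/3828570833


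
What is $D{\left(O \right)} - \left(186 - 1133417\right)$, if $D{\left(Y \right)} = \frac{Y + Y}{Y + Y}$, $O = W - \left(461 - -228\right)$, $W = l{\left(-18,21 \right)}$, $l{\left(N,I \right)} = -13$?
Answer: $1133232$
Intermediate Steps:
$W = -13$
$O = -702$ ($O = -13 - \left(461 - -228\right) = -13 - \left(461 + 228\right) = -13 - 689 = -702$)
$D{\left(Y \right)} = 1$ ($D{\left(Y \right)} = \frac{2 Y}{2 Y} = 2 Y \frac{1}{2 Y} = 1$)
$D{\left(O \right)} - \left(186 - 1133417\right) = 1 - \left(186 - 1133417\right) = 1 - -1133231 = 1 + 1133231 = 1133232$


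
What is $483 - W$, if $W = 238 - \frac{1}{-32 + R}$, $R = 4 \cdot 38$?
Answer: $\frac{29401}{120} \approx 245.01$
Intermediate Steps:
$R = 152$
$W = \frac{28559}{120}$ ($W = 238 - \frac{1}{-32 + 152} = 238 - \frac{1}{120} = \frac{28559}{120} \approx 237.99$)
$483 - W = 483 - \frac{28559}{120} = \frac{29401}{120}$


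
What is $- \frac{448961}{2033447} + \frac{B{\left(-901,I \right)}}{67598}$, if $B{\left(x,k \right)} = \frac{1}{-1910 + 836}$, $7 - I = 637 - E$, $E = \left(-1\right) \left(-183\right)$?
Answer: $- \frac{32594683771619}{147628764628644} \approx -0.22079$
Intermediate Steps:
$E = 183$
$I = -447$ ($I = 7 - \left(637 - 183\right) = 7 - 454 = -447$)
$B{\left(x,k \right)} = - \frac{1}{1074}$ ($B{\left(x,k \right)} = \frac{1}{-1074} = - \frac{1}{1074}$)
$- \frac{448961}{2033447} + \frac{B{\left(-901,I \right)}}{67598} = - \frac{448961}{2033447} - \frac{1}{1074 \cdot 67598} = \left(-448961\right) \frac{1}{2033447} - \frac{1}{72600252} = - \frac{448961}{2033447} - \frac{1}{72600252} = - \frac{32594683771619}{147628764628644}$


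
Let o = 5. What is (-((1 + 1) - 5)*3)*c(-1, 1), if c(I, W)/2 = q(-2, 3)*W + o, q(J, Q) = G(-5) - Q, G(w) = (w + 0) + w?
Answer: -144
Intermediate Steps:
G(w) = 2*w (G(w) = w + w = 2*w)
q(J, Q) = -10 - Q (q(J, Q) = 2*(-5) - Q = -10 - Q)
c(I, W) = 10 - 26*W (c(I, W) = 2*((-10 - 1*3)*W + 5) = 2*((-10 - 3)*W + 5) = 2*(-13*W + 5) = 2*(5 - 13*W) = 10 - 26*W)
(-((1 + 1) - 5)*3)*c(-1, 1) = (-((1 + 1) - 5)*3)*(10 - 26*1) = (-(2 - 5)*3)*(10 - 26) = (-1*(-3)*3)*(-16) = (3*3)*(-16) = 9*(-16) = -144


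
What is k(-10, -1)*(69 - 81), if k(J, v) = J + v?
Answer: 132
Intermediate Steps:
k(-10, -1)*(69 - 81) = (-10 - 1)*(69 - 81) = -11*(-12) = 132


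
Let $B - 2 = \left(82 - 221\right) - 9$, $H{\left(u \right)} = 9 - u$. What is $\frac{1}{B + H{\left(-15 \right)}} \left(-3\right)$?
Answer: $\frac{3}{122} \approx 0.02459$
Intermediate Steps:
$B = -146$ ($B = 2 + \left(\left(82 - 221\right) - 9\right) = 2 - 148 = -146$)
$\frac{1}{B + H{\left(-15 \right)}} \left(-3\right) = \frac{1}{-146 + \left(9 - -15\right)} \left(-3\right) = \frac{1}{-146 + \left(9 + 15\right)} \left(-3\right) = \frac{1}{-146 + 24} \left(-3\right) = \frac{1}{-122} \left(-3\right) = \left(- \frac{1}{122}\right) \left(-3\right) = \frac{3}{122}$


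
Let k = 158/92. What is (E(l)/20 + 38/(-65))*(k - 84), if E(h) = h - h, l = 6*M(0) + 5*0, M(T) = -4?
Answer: 14383/299 ≈ 48.104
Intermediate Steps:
k = 79/46 (k = 158*(1/92) = 79/46 ≈ 1.7174)
l = -24 (l = 6*(-4) + 5*0 = -24 + 0 = -24)
E(h) = 0
(E(l)/20 + 38/(-65))*(k - 84) = (0/20 + 38/(-65))*(79/46 - 84) = (0*(1/20) + 38*(-1/65))*(-3785/46) = (0 - 38/65)*(-3785/46) = -38/65*(-3785/46) = 14383/299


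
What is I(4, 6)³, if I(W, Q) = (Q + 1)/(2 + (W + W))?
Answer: 343/1000 ≈ 0.34300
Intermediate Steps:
I(W, Q) = (1 + Q)/(2 + 2*W)
I(4, 6)³ = ((1 + 6)/(2*(1 + 4)))³ = ((½)*7/5)³ = ((½)*(⅕)*7)³ = (7/10)³ = 343/1000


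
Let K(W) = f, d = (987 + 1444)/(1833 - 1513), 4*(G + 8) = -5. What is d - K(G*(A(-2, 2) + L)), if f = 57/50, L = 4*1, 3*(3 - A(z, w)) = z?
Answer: 10331/1600 ≈ 6.4569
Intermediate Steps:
A(z, w) = 3 - z/3
G = -37/4 (G = -8 + (¼)*(-5) = -8 - 5/4 = -37/4 ≈ -9.2500)
L = 4
d = 2431/320 ≈ 7.5969
f = 57/50 (f = 57*(1/50) = 57/50 ≈ 1.1400)
K(W) = 57/50
d - K(G*(A(-2, 2) + L)) = 2431/320 - 1*57/50 = 2431/320 - 57/50 = 10331/1600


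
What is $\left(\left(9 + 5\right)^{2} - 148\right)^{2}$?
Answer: $2304$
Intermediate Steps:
$\left(\left(9 + 5\right)^{2} - 148\right)^{2} = \left(14^{2} - 148\right)^{2} = \left(196 - 148\right)^{2} = 48^{2} = 2304$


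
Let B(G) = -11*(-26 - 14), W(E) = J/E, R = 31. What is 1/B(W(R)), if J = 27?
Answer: 1/440 ≈ 0.0022727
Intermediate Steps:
W(E) = 27/E
B(G) = 440 (B(G) = -11*(-40) = 440)
1/B(W(R)) = 1/440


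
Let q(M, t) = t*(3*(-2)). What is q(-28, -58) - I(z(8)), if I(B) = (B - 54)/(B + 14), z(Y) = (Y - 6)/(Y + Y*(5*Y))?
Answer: 808211/2297 ≈ 351.85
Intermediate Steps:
z(Y) = (-6 + Y)/(Y + 5*Y**2)
I(B) = (-54 + B)/(14 + B)
q(M, t) = -6*t (q(M, t) = t*(-6) = -6*t)
q(-28, -58) - I(z(8)) = -6*(-58) - (-54 + (-6 + 8)/(8*(1 + 5*8)))/(14 + (-6 + 8)/(8*(1 + 5*8))) = 348 - (-54 + (1/8)*2/(1 + 40))/(14 + (1/8)*2/(1 + 40)) = 348 - (-54 + (1/8)*2/41)/(14 + (1/8)*2/41) = 348 - (-54 + (1/8)*(1/41)*2)/(14 + (1/8)*(1/41)*2) = 348 - (-54 + 1/164)/(14 + 1/164) = 348 - (-8855)/(2297/164*164) = 348 - 164*(-8855)/(2297*164) = 348 - 1*(-8855/2297) = 348 + 8855/2297 = 808211/2297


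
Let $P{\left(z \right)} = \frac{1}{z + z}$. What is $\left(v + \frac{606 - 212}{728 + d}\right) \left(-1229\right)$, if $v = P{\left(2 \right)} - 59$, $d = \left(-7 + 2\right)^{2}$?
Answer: $\frac{215540791}{3012} \approx 71561.0$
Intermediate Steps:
$d = 25$ ($d = \left(-5\right)^{2} = 25$)
$P{\left(z \right)} = \frac{1}{2 z}$
$v = - \frac{235}{4}$ ($v = \frac{1}{2 \cdot 2} - 59 = \frac{1}{2} \cdot \frac{1}{2} - 59 = \frac{1}{4} - 59 = - \frac{235}{4} \approx -58.75$)
$\left(v + \frac{606 - 212}{728 + d}\right) \left(-1229\right) = \left(- \frac{235}{4} + \frac{606 - 212}{728 + 25}\right) \left(-1229\right) = \left(- \frac{235}{4} + \frac{394}{753}\right) \left(-1229\right) = \left(- \frac{175379}{3012}\right) \left(-1229\right) = \frac{215540791}{3012}$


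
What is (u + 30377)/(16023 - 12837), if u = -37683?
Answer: -3653/1593 ≈ -2.2932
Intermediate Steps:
(u + 30377)/(16023 - 12837) = (-37683 + 30377)/(16023 - 12837) = -7306/3186 = -7306*1/3186 = -3653/1593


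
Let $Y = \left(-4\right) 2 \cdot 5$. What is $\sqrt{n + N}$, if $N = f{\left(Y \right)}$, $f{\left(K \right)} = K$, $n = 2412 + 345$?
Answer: $\sqrt{2717} \approx 52.125$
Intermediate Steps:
$Y = -40$ ($Y = \left(-8\right) 5 = -40$)
$n = 2757$
$N = -40$
$\sqrt{n + N} = \sqrt{2757 - 40} = \sqrt{2717}$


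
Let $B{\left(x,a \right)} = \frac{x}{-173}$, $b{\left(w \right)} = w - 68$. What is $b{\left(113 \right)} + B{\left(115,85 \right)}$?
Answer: $\frac{7670}{173} \approx 44.335$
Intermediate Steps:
$b{\left(w \right)} = -68 + w$
$B{\left(x,a \right)} = - \frac{x}{173}$ ($B{\left(x,a \right)} = x \left(- \frac{1}{173}\right) = - \frac{x}{173}$)
$b{\left(113 \right)} + B{\left(115,85 \right)} = \left(-68 + 113\right) - \frac{115}{173} = 45 - \frac{115}{173} = \frac{7670}{173}$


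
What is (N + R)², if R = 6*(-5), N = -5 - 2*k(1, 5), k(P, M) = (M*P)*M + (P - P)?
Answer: 7225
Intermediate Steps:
k(P, M) = P*M² (k(P, M) = P*M² + 0 = P*M²)
N = -55 (N = -5 - 2*5² = -5 - 2*25 = -5 - 50 = -55)
R = -30
(N + R)² = (-55 - 30)² = (-85)² = 7225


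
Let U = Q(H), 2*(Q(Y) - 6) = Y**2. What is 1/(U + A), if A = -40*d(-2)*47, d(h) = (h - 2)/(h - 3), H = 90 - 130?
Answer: -1/698 ≈ -0.0014327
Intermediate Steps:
H = -40
d(h) = (-2 + h)/(-3 + h)
Q(Y) = 6 + Y**2/2
A = -1504 (A = -40*(-2 - 2)/(-3 - 2)*47 = -40*(-4)/(-5)*47 = -(-8)*(-4)*47 = -40*4/5*47 = -32*47 = -1504)
U = 806 (U = 6 + (1/2)*(-40)**2 = 6 + (1/2)*1600 = 6 + 800 = 806)
1/(U + A) = 1/(806 - 1504) = 1/(-698) = -1/698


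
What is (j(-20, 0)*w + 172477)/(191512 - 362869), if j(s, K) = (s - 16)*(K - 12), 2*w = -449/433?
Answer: -74585557/74197581 ≈ -1.0052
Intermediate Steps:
w = -449/866 (w = (-449/433)/2 = (-449*1/433)/2 = (½)*(-449/433) = -449/866 ≈ -0.51848)
j(s, K) = (-16 + s)*(-12 + K)
(j(-20, 0)*w + 172477)/(191512 - 362869) = ((192 - 16*0 - 12*(-20) + 0*(-20))*(-449/866) + 172477)/(191512 - 362869) = ((192 + 0 + 240 + 0)*(-449/866) + 172477)/(-171357) = (432*(-449/866) + 172477)*(-1/171357) = (-96984/433 + 172477)*(-1/171357) = (74585557/433)*(-1/171357) = -74585557/74197581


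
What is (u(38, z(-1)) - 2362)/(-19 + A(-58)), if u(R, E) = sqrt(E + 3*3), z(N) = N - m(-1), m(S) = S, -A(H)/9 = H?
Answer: -2359/503 ≈ -4.6899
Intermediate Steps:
A(H) = -9*H
z(N) = 1 + N (z(N) = N - 1*(-1) = N + 1 = 1 + N)
u(R, E) = sqrt(9 + E) (u(R, E) = sqrt(E + 9) = sqrt(9 + E))
(u(38, z(-1)) - 2362)/(-19 + A(-58)) = (sqrt(9 + (1 - 1)) - 2362)/(-19 - 9*(-58)) = (sqrt(9 + 0) - 2362)/(-19 + 522) = (sqrt(9) - 2362)/503 = (3 - 2362)*(1/503) = -2359*1/503 = -2359/503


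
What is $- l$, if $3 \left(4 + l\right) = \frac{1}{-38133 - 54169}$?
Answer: $\frac{1107625}{276906} \approx 4.0$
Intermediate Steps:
$l = - \frac{1107625}{276906}$ ($l = -4 + \frac{1}{3 \left(-38133 - 54169\right)} = -4 + \frac{1}{3 \left(-92302\right)} = -4 + \frac{1}{3} \left(- \frac{1}{92302}\right) = -4 - \frac{1}{276906} = - \frac{1107625}{276906} \approx -4.0$)
$- l = \left(-1\right) \left(- \frac{1107625}{276906}\right) = \frac{1107625}{276906}$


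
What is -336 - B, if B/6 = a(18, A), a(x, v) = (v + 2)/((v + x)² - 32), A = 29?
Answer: -731658/2177 ≈ -336.09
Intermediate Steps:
a(x, v) = (2 + v)/(-32 + (v + x)²)
B = 186/2177 (B = 6*((2 + 29)/(-32 + (29 + 18)²)) = 6*(31/(-32 + 47²)) = 6*(31/(-32 + 2209)) = 6*(31/2177) = 186/2177 ≈ 0.085439)
-336 - B = -336 - 1*186/2177 = -336 - 186/2177 = -731658/2177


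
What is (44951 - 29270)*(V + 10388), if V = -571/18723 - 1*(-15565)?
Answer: 2539890500696/6241 ≈ 4.0697e+8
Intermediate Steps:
V = 291422924/18723 (V = -571*1/18723 + 15565 = -571/18723 + 15565 = 291422924/18723 ≈ 15565.)
(44951 - 29270)*(V + 10388) = (44951 - 29270)*(291422924/18723 + 10388) = 15681*(485917448/18723) = 2539890500696/6241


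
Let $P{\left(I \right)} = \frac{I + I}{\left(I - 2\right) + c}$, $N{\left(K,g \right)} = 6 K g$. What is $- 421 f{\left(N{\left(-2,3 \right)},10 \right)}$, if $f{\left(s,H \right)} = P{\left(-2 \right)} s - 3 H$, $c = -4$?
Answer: $20208$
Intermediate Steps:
$N{\left(K,g \right)} = 6 K g$
$P{\left(I \right)} = \frac{2 I}{-6 + I}$ ($P{\left(I \right)} = \frac{I + I}{\left(I - 2\right) - 4} = \frac{2 I}{\left(I - 2\right) - 4} = \frac{2 I}{\left(-2 + I\right) - 4} = \frac{2 I}{-6 + I}$)
$f{\left(s,H \right)} = \frac{s}{2} - 3 H$ ($f{\left(s,H \right)} = 2 \left(-2\right) \frac{1}{-6 - 2} s - 3 H = 2 \left(-2\right) \frac{1}{-8} s - 3 H = 2 \left(-2\right) \left(- \frac{1}{8}\right) s - 3 H = \frac{s}{2} - 3 H$)
$- 421 f{\left(N{\left(-2,3 \right)},10 \right)} = - 421 \left(\frac{6 \left(-2\right) 3}{2} - 30\right) = - 421 \left(\frac{1}{2} \left(-36\right) - 30\right) = - 421 \left(-18 - 30\right) = \left(-421\right) \left(-48\right) = 20208$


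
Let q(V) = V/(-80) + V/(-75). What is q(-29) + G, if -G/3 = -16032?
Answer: 57716099/1200 ≈ 48097.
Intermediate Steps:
G = 48096 (G = -3*(-16032) = 48096)
q(V) = -31*V/1200 (q(V) = V*(-1/80) + V*(-1/75) = -V/80 - V/75 = -31*V/1200)
q(-29) + G = -31/1200*(-29) + 48096 = 899/1200 + 48096 = 57716099/1200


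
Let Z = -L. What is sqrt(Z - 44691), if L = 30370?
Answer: I*sqrt(75061) ≈ 273.97*I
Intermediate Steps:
Z = -30370 (Z = -1*30370 = -30370)
sqrt(Z - 44691) = sqrt(-30370 - 44691) = sqrt(-75061) = I*sqrt(75061)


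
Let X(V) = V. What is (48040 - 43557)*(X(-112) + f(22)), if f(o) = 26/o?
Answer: -5464777/11 ≈ -4.9680e+5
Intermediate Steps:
(48040 - 43557)*(X(-112) + f(22)) = (48040 - 43557)*(-112 + 26/22) = 4483*(-112 + 26*(1/22)) = 4483*(-112 + 13/11) = 4483*(-1219/11) = -5464777/11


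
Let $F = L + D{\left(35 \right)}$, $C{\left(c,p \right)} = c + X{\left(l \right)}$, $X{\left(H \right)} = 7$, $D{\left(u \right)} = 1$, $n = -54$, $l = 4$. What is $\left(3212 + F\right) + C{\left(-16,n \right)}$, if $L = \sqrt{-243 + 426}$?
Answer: $3204 + \sqrt{183} \approx 3217.5$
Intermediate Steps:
$L = \sqrt{183} \approx 13.528$
$C{\left(c,p \right)} = 7 + c$ ($C{\left(c,p \right)} = c + 7 = 7 + c$)
$F = 1 + \sqrt{183}$ ($F = \sqrt{183} + 1 = 1 + \sqrt{183} \approx 14.528$)
$\left(3212 + F\right) + C{\left(-16,n \right)} = \left(3212 + \left(1 + \sqrt{183}\right)\right) + \left(7 - 16\right) = \left(3213 + \sqrt{183}\right) - 9 = 3204 + \sqrt{183}$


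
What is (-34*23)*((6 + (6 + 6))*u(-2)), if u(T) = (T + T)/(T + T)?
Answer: -14076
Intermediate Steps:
u(T) = 1 (u(T) = (2*T)/((2*T)) = (2*T)*(1/(2*T)) = 1)
(-34*23)*((6 + (6 + 6))*u(-2)) = (-34*23)*((6 + (6 + 6))*1) = -782*(6 + 12) = -14076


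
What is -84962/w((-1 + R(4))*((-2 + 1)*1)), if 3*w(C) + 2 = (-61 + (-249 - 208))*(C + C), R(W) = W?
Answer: -127443/1553 ≈ -82.063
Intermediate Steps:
w(C) = -⅔ - 1036*C/3 (w(C) = -⅔ + ((-61 + (-249 - 208))*(C + C))/3 = -⅔ + ((-61 - 457)*(2*C))/3 = -⅔ + (-1036*C)/3 = -⅔ - 1036*C/3)
-84962/w((-1 + R(4))*((-2 + 1)*1)) = -84962/(-⅔ - 1036*(-1 + 4)*(-2 + 1)*1/3) = -84962/(-⅔ - 1036*(-1*1)) = -84962/(-⅔ - 1036*(-1)) = -84962/(-⅔ - 1036/3*(-3)) = -84962/(-⅔ + 1036) = -84962/3106/3 = -84962*3/3106 = -127443/1553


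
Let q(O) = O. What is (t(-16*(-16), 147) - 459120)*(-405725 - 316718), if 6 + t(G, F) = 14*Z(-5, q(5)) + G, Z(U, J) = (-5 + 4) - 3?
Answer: 331547876218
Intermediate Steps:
Z(U, J) = -4 (Z(U, J) = -1 - 3 = -4)
t(G, F) = -62 + G (t(G, F) = -6 + (14*(-4) + G) = -6 + (-56 + G) = -62 + G)
(t(-16*(-16), 147) - 459120)*(-405725 - 316718) = ((-62 - 16*(-16)) - 459120)*(-405725 - 316718) = ((-62 + 256) - 459120)*(-722443) = (194 - 459120)*(-722443) = -458926*(-722443) = 331547876218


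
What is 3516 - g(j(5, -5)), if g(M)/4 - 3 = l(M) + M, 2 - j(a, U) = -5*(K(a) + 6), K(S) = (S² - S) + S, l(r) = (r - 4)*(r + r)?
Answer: -189292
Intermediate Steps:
l(r) = 2*r*(-4 + r) (l(r) = (-4 + r)*(2*r) = 2*r*(-4 + r))
K(S) = S²
j(a, U) = 32 + 5*a² (j(a, U) = 2 - (-5)*(a² + 6) = 2 - (-5)*(6 + a²) = 2 - (-30 - 5*a²) = 2 + (30 + 5*a²) = 32 + 5*a²)
g(M) = 12 + 4*M + 8*M*(-4 + M) (g(M) = 12 + 4*(2*M*(-4 + M) + M) = 12 + 4*(M + 2*M*(-4 + M)) = 12 + (4*M + 8*M*(-4 + M)) = 12 + 4*M + 8*M*(-4 + M))
3516 - g(j(5, -5)) = 3516 - (12 - 28*(32 + 5*5²) + 8*(32 + 5*5²)²) = 3516 - (12 - 28*(32 + 5*25) + 8*(32 + 5*25)²) = 3516 - (12 - 28*(32 + 125) + 8*(32 + 125)²) = 3516 - (12 - 28*157 + 8*157²) = 3516 - (12 - 4396 + 8*24649) = 3516 - (12 - 4396 + 197192) = 3516 - 1*192808 = 3516 - 192808 = -189292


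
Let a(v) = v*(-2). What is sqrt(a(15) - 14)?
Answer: 2*I*sqrt(11) ≈ 6.6332*I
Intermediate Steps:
a(v) = -2*v
sqrt(a(15) - 14) = sqrt(-2*15 - 14) = sqrt(-30 - 14) = sqrt(-44) = 2*I*sqrt(11)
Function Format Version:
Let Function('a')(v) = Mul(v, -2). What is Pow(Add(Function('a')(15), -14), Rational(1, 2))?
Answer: Mul(2, I, Pow(11, Rational(1, 2))) ≈ Mul(6.6332, I)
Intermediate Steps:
Function('a')(v) = Mul(-2, v)
Pow(Add(Function('a')(15), -14), Rational(1, 2)) = Pow(Add(Mul(-2, 15), -14), Rational(1, 2)) = Pow(Add(-30, -14), Rational(1, 2)) = Pow(-44, Rational(1, 2)) = Mul(2, I, Pow(11, Rational(1, 2)))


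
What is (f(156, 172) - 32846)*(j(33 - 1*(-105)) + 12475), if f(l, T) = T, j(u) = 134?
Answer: -411986466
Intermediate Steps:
(f(156, 172) - 32846)*(j(33 - 1*(-105)) + 12475) = (172 - 32846)*(134 + 12475) = -32674*12609 = -411986466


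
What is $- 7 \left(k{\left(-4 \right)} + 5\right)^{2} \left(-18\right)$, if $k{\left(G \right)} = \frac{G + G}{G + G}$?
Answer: $4536$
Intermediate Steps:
$k{\left(G \right)} = 1$ ($k{\left(G \right)} = \frac{2 G}{2 G} = 2 G \frac{1}{2 G} = 1$)
$- 7 \left(k{\left(-4 \right)} + 5\right)^{2} \left(-18\right) = - 7 \left(1 + 5\right)^{2} \left(-18\right) = - 7 \cdot 6^{2} \left(-18\right) = \left(-7\right) 36 \left(-18\right) = \left(-252\right) \left(-18\right) = 4536$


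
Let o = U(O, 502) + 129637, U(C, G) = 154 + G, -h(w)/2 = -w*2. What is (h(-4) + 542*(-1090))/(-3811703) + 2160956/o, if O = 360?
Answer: 8313899051296/496638218979 ≈ 16.740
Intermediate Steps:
h(w) = 4*w (h(w) = -2*(-w)*2 = -(-4)*w = 4*w)
o = 130293 (o = (154 + 502) + 129637 = 656 + 129637 = 130293)
(h(-4) + 542*(-1090))/(-3811703) + 2160956/o = (4*(-4) + 542*(-1090))/(-3811703) + 2160956/130293 = (-16 - 590780)*(-1/3811703) + 2160956*(1/130293) = -590796*(-1/3811703) + 2160956/130293 = 590796/3811703 + 2160956/130293 = 8313899051296/496638218979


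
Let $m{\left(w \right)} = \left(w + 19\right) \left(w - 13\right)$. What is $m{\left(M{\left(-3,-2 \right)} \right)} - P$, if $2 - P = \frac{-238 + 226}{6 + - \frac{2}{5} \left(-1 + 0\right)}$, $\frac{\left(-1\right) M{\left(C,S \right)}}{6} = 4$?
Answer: $\frac{1449}{8} \approx 181.13$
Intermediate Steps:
$M{\left(C,S \right)} = -24$ ($M{\left(C,S \right)} = \left(-6\right) 4 = -24$)
$m{\left(w \right)} = \left(-13 + w\right) \left(19 + w\right)$ ($m{\left(w \right)} = \left(19 + w\right) \left(-13 + w\right) = \left(-13 + w\right) \left(19 + w\right)$)
$P = \frac{31}{8}$ ($P = 2 - \frac{-238 + 226}{6 + - \frac{2}{5} \left(-1 + 0\right)} = 2 - - \frac{12}{6 + \left(-2\right) \frac{1}{5} \left(-1\right)} = 2 - - \frac{12}{6 - - \frac{2}{5}} = 2 - - \frac{12}{6 + \frac{2}{5}} = 2 - - \frac{12}{\frac{32}{5}} = 2 - \left(-12\right) \frac{5}{32} = 2 - - \frac{15}{8} = 2 + \frac{15}{8} = \frac{31}{8} \approx 3.875$)
$m{\left(M{\left(-3,-2 \right)} \right)} - P = \left(-247 + \left(-24\right)^{2} + 6 \left(-24\right)\right) - \frac{31}{8} = \left(-247 + 576 - 144\right) - \frac{31}{8} = 185 - \frac{31}{8} = \frac{1449}{8}$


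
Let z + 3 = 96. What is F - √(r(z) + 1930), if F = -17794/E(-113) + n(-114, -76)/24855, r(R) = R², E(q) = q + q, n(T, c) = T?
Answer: 73707351/936205 - √10579 ≈ -24.124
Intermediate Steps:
z = 93 (z = -3 + 96 = 93)
E(q) = 2*q
F = 73707351/936205 (F = -17794/(2*(-113)) - 114/24855 = -17794/(-226) - 114*1/24855 = -17794*(-1/226) - 38/8285 = 8897/113 - 38/8285 = 73707351/936205 ≈ 78.730)
F - √(r(z) + 1930) = 73707351/936205 - √(93² + 1930) = 73707351/936205 - √(8649 + 1930) = 73707351/936205 - √10579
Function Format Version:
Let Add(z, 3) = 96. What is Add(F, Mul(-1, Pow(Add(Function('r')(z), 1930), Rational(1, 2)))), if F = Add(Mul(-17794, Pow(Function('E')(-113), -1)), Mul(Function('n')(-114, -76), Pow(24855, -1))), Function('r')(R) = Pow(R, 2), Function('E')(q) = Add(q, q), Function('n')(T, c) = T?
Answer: Add(Rational(73707351, 936205), Mul(-1, Pow(10579, Rational(1, 2)))) ≈ -24.124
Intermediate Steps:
z = 93 (z = Add(-3, 96) = 93)
Function('E')(q) = Mul(2, q)
F = Rational(73707351, 936205) (F = Add(Mul(-17794, Pow(Mul(2, -113), -1)), Mul(-114, Pow(24855, -1))) = Add(Mul(-17794, Pow(-226, -1)), Mul(-114, Rational(1, 24855))) = Add(Mul(-17794, Rational(-1, 226)), Rational(-38, 8285)) = Add(Rational(8897, 113), Rational(-38, 8285)) = Rational(73707351, 936205) ≈ 78.730)
Add(F, Mul(-1, Pow(Add(Function('r')(z), 1930), Rational(1, 2)))) = Add(Rational(73707351, 936205), Mul(-1, Pow(Add(Pow(93, 2), 1930), Rational(1, 2)))) = Add(Rational(73707351, 936205), Mul(-1, Pow(Add(8649, 1930), Rational(1, 2)))) = Add(Rational(73707351, 936205), Mul(-1, Pow(10579, Rational(1, 2))))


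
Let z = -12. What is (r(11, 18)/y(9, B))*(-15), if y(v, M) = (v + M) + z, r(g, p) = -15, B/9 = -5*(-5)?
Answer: 75/74 ≈ 1.0135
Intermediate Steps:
B = 225 (B = 9*(-5*(-5)) = 9*25 = 225)
y(v, M) = -12 + M + v (y(v, M) = (v + M) - 12 = (M + v) - 12 = -12 + M + v)
(r(11, 18)/y(9, B))*(-15) = -15/(-12 + 225 + 9)*(-15) = -15/222*(-15) = -15*1/222*(-15) = -5/74*(-15) = 75/74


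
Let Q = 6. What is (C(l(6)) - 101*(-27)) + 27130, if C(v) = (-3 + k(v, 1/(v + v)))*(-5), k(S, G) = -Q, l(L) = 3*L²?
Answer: 29902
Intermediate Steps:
k(S, G) = -6 (k(S, G) = -1*6 = -6)
C(v) = 45 (C(v) = (-3 - 6)*(-5) = -9*(-5) = 45)
(C(l(6)) - 101*(-27)) + 27130 = (45 - 101*(-27)) + 27130 = (45 + 2727) + 27130 = 2772 + 27130 = 29902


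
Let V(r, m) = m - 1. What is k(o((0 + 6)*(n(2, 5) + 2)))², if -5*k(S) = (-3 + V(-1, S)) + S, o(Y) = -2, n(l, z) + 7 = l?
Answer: 64/25 ≈ 2.5600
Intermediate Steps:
V(r, m) = -1 + m
n(l, z) = -7 + l
k(S) = ⅘ - 2*S/5 (k(S) = -((-3 + (-1 + S)) + S)/5 = -((-4 + S) + S)/5 = -(-4 + 2*S)/5 = ⅘ - 2*S/5)
k(o((0 + 6)*(n(2, 5) + 2)))² = (⅘ - ⅖*(-2))² = (⅘ + ⅘)² = (8/5)² = 64/25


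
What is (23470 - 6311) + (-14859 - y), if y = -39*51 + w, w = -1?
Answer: 4290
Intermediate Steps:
y = -1990 (y = -39*51 - 1 = -1989 - 1 = -1990)
(23470 - 6311) + (-14859 - y) = (23470 - 6311) + (-14859 - 1*(-1990)) = 17159 + (-14859 + 1990) = 17159 - 12869 = 4290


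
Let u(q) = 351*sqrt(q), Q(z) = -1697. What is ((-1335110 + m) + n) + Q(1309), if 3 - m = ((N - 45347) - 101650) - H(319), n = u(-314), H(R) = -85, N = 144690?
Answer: -1334582 + 351*I*sqrt(314) ≈ -1.3346e+6 + 6219.7*I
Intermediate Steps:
n = 351*I*sqrt(314) (n = 351*sqrt(-314) = 351*(I*sqrt(314)) = 351*I*sqrt(314) ≈ 6219.7*I)
m = 2225 (m = 3 - (((144690 - 45347) - 101650) - 1*(-85)) = 3 - ((99343 - 101650) + 85) = 3 - (-2307 + 85) = 3 - 1*(-2222) = 3 + 2222 = 2225)
((-1335110 + m) + n) + Q(1309) = ((-1335110 + 2225) + 351*I*sqrt(314)) - 1697 = (-1332885 + 351*I*sqrt(314)) - 1697 = -1334582 + 351*I*sqrt(314)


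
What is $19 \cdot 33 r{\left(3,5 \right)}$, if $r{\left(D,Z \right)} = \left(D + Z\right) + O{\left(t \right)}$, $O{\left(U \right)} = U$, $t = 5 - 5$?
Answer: $5016$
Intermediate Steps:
$t = 0$
$r{\left(D,Z \right)} = D + Z$ ($r{\left(D,Z \right)} = \left(D + Z\right) + 0 = D + Z$)
$19 \cdot 33 r{\left(3,5 \right)} = 19 \cdot 33 \left(3 + 5\right) = 627 \cdot 8 = 5016$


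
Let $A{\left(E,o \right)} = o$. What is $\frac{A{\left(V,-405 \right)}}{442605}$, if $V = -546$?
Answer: $- \frac{27}{29507} \approx -0.00091504$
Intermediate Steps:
$\frac{A{\left(V,-405 \right)}}{442605} = - \frac{405}{442605} = \left(-405\right) \frac{1}{442605} = - \frac{27}{29507}$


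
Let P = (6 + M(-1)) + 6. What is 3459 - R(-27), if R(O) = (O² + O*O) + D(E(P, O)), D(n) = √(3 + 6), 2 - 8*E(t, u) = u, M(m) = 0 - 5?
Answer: 1998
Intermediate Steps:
M(m) = -5
P = 7 (P = (6 - 5) + 6 = 1 + 6 = 7)
E(t, u) = ¼ - u/8
D(n) = 3 (D(n) = √9 = 3)
R(O) = 3 + 2*O² (R(O) = (O² + O*O) + 3 = (O² + O²) + 3 = 2*O² + 3 = 3 + 2*O²)
3459 - R(-27) = 3459 - (3 + 2*(-27)²) = 3459 - (3 + 2*729) = 3459 - (3 + 1458) = 3459 - 1*1461 = 3459 - 1461 = 1998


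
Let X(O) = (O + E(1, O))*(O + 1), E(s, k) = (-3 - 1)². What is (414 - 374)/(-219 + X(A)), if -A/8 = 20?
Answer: 40/22677 ≈ 0.0017639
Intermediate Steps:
A = -160 (A = -8*20 = -160)
E(s, k) = 16 (E(s, k) = (-4)² = 16)
X(O) = (1 + O)*(16 + O) (X(O) = (O + 16)*(O + 1) = (16 + O)*(1 + O) = (1 + O)*(16 + O))
(414 - 374)/(-219 + X(A)) = (414 - 374)/(-219 + (16 + (-160)² + 17*(-160))) = 40/(-219 + (16 + 25600 - 2720)) = 40/(-219 + 22896) = 40/22677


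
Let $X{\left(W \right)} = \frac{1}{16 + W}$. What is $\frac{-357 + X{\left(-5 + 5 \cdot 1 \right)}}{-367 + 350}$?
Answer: $\frac{5711}{272} \approx 20.996$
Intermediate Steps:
$\frac{-357 + X{\left(-5 + 5 \cdot 1 \right)}}{-367 + 350} = \frac{-357 + \frac{1}{16 + \left(-5 + 5 \cdot 1\right)}}{-367 + 350} = \frac{-357 + \frac{1}{16 + \left(-5 + 5\right)}}{-17} = \left(-357 + \frac{1}{16 + 0}\right) \left(- \frac{1}{17}\right) = \left(-357 + \frac{1}{16}\right) \left(- \frac{1}{17}\right) = \left(- \frac{5711}{16}\right) \left(- \frac{1}{17}\right) = \frac{5711}{272}$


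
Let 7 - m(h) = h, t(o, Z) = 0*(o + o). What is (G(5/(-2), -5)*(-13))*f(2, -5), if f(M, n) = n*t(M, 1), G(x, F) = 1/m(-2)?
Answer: 0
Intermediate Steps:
t(o, Z) = 0 (t(o, Z) = 0*(2*o) = 0)
m(h) = 7 - h
G(x, F) = ⅑ (G(x, F) = 1/(7 - 1*(-2)) = 1/(7 + 2) = 1/9 = ⅑)
f(M, n) = 0 (f(M, n) = n*0 = 0)
(G(5/(-2), -5)*(-13))*f(2, -5) = ((⅑)*(-13))*0 = -13/9*0 = 0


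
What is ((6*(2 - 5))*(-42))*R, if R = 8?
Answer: 6048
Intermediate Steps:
((6*(2 - 5))*(-42))*R = ((6*(2 - 5))*(-42))*8 = ((6*(-3))*(-42))*8 = -18*(-42)*8 = 756*8 = 6048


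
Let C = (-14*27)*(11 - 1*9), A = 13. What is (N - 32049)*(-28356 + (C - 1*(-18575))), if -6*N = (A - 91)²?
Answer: 348384831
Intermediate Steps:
N = -1014 (N = -(13 - 91)²/6 = -⅙*(-78)² = -⅙*6084 = -1014)
C = -756 (C = -378*(11 - 9) = -378*2 = -756)
(N - 32049)*(-28356 + (C - 1*(-18575))) = (-1014 - 32049)*(-28356 + (-756 - 1*(-18575))) = -33063*(-28356 + (-756 + 18575)) = -33063*(-28356 + 17819) = -33063*(-10537) = 348384831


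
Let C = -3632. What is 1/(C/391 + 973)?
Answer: 391/376811 ≈ 0.0010377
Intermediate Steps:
1/(C/391 + 973) = 1/(-3632/391 + 973) = 1/(376811/391) = 391/376811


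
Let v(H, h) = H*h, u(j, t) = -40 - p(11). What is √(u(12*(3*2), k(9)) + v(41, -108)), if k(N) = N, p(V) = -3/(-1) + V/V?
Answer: 2*I*√1118 ≈ 66.873*I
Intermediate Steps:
p(V) = 4 (p(V) = -3*(-1) + 1 = 3 + 1 = 4)
u(j, t) = -44 (u(j, t) = -40 - 1*4 = -40 - 4 = -44)
√(u(12*(3*2), k(9)) + v(41, -108)) = √(-44 + 41*(-108)) = √(-44 - 4428) = √(-4472) = 2*I*√1118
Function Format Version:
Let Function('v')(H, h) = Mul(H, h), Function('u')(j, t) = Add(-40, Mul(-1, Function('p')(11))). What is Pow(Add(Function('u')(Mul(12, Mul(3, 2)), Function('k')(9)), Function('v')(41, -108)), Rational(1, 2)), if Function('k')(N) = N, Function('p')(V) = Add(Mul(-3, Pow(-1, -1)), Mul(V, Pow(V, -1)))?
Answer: Mul(2, I, Pow(1118, Rational(1, 2))) ≈ Mul(66.873, I)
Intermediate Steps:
Function('p')(V) = 4 (Function('p')(V) = Add(Mul(-3, -1), 1) = Add(3, 1) = 4)
Function('u')(j, t) = -44 (Function('u')(j, t) = Add(-40, Mul(-1, 4)) = Add(-40, -4) = -44)
Pow(Add(Function('u')(Mul(12, Mul(3, 2)), Function('k')(9)), Function('v')(41, -108)), Rational(1, 2)) = Pow(Add(-44, Mul(41, -108)), Rational(1, 2)) = Pow(Add(-44, -4428), Rational(1, 2)) = Pow(-4472, Rational(1, 2)) = Mul(2, I, Pow(1118, Rational(1, 2)))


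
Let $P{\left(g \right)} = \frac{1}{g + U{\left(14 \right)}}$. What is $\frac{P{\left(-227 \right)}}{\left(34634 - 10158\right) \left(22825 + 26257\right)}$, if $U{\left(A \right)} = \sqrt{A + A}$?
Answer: $- \frac{227}{61869749479032} - \frac{\sqrt{7}}{30934874739516} \approx -3.7545 \cdot 10^{-12}$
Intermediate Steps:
$U{\left(A \right)} = \sqrt{2} \sqrt{A}$ ($U{\left(A \right)} = \sqrt{2 A} = \sqrt{2} \sqrt{A}$)
$P{\left(g \right)} = \frac{1}{g + 2 \sqrt{7}}$ ($P{\left(g \right)} = \frac{1}{g + \sqrt{2} \sqrt{14}} = \frac{1}{g + 2 \sqrt{7}}$)
$\frac{P{\left(-227 \right)}}{\left(34634 - 10158\right) \left(22825 + 26257\right)} = \frac{1}{\left(-227 + 2 \sqrt{7}\right) \left(34634 - 10158\right) \left(22825 + 26257\right)} = \frac{1}{\left(-227 + 2 \sqrt{7}\right) 24476 \cdot 49082} = \frac{1}{\left(-227 + 2 \sqrt{7}\right) 1201331032} = \frac{1}{-227 + 2 \sqrt{7}} \cdot \frac{1}{1201331032} = \frac{1}{1201331032 \left(-227 + 2 \sqrt{7}\right)}$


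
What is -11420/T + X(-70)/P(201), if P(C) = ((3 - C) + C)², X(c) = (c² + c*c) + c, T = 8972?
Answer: 21798695/20187 ≈ 1079.8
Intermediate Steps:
X(c) = c + 2*c² (X(c) = (c² + c²) + c = 2*c² + c = c + 2*c²)
P(C) = 9 (P(C) = 3² = 9)
-11420/T + X(-70)/P(201) = -11420/8972 - 70*(1 + 2*(-70))/9 = -11420*1/8972 - 70*(1 - 140)*(⅑) = -2855/2243 - 70*(-139)*(⅑) = -2855/2243 + 9730*(⅑) = -2855/2243 + 9730/9 = 21798695/20187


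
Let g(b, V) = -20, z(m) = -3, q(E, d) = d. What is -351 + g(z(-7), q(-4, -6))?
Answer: -371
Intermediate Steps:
-351 + g(z(-7), q(-4, -6)) = -351 - 20 = -371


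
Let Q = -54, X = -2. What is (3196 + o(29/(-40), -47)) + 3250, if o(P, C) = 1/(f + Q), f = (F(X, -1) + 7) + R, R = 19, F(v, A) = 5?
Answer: 148257/23 ≈ 6446.0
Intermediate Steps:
f = 31 (f = (5 + 7) + 19 = 12 + 19 = 31)
o(P, C) = -1/23 (o(P, C) = 1/(31 - 54) = 1/(-23) = -1/23)
(3196 + o(29/(-40), -47)) + 3250 = (3196 - 1/23) + 3250 = 73507/23 + 3250 = 148257/23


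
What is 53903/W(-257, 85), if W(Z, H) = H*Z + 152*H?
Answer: -53903/8925 ≈ -6.0396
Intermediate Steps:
W(Z, H) = 152*H + H*Z
53903/W(-257, 85) = 53903/((85*(152 - 257))) = 53903/((85*(-105))) = 53903/(-8925) = 53903*(-1/8925) = -53903/8925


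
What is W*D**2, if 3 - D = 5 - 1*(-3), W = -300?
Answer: -7500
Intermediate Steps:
D = -5 (D = 3 - (5 - 1*(-3)) = 3 - (5 + 3) = 3 - 1*8 = 3 - 8 = -5)
W*D**2 = -300*(-5)**2 = -300*25 = -7500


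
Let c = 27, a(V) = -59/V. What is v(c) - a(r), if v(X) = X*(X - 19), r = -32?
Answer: 6853/32 ≈ 214.16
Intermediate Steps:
v(X) = X*(-19 + X)
v(c) - a(r) = 27*(-19 + 27) - (-59)/(-32) = 27*8 - (-59)*(-1)/32 = 216 - 1*59/32 = 216 - 59/32 = 6853/32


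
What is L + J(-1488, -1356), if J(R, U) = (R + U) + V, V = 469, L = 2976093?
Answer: 2973718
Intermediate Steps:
J(R, U) = 469 + R + U (J(R, U) = (R + U) + 469 = 469 + R + U)
L + J(-1488, -1356) = 2976093 + (469 - 1488 - 1356) = 2976093 - 2375 = 2973718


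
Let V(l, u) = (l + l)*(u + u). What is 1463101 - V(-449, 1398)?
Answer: 3973909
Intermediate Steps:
V(l, u) = 4*l*u (V(l, u) = (2*l)*(2*u) = 4*l*u)
1463101 - V(-449, 1398) = 1463101 - 4*(-449)*1398 = 1463101 - 1*(-2510808) = 1463101 + 2510808 = 3973909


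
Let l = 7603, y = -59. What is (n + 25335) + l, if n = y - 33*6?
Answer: 32681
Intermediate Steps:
n = -257 (n = -59 - 33*6 = -59 - 198 = -257)
(n + 25335) + l = (-257 + 25335) + 7603 = 25078 + 7603 = 32681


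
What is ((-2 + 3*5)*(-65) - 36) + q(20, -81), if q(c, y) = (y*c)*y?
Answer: 130339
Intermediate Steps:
q(c, y) = c*y² (q(c, y) = (c*y)*y = c*y²)
((-2 + 3*5)*(-65) - 36) + q(20, -81) = ((-2 + 3*5)*(-65) - 36) + 20*(-81)² = ((-2 + 15)*(-65) - 36) + 20*6561 = (13*(-65) - 36) + 131220 = (-845 - 36) + 131220 = -881 + 131220 = 130339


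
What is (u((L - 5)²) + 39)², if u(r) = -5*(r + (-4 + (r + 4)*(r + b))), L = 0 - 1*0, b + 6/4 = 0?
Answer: 48260809/4 ≈ 1.2065e+7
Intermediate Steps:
b = -3/2 (b = -3/2 + 0 = -3/2 ≈ -1.5000)
L = 0 (L = 0 + 0 = 0)
u(r) = 20 - 5*r - 5*(4 + r)*(-3/2 + r) (u(r) = -5*(r + (-4 + (r + 4)*(r - 3/2))) = -5*(r + (-4 + (4 + r)*(-3/2 + r))) = -5*(-4 + r + (4 + r)*(-3/2 + r)) = 20 - 5*r - 5*(4 + r)*(-3/2 + r))
(u((L - 5)²) + 39)² = ((50 - 5*(0 - 5)⁴ - 35*(0 - 5)²/2) + 39)² = ((50 - 5*((-5)²)² - 35/2*(-5)²) + 39)² = ((50 - 5*25² - 35/2*25) + 39)² = ((50 - 5*625 - 875/2) + 39)² = ((50 - 3125 - 875/2) + 39)² = (-7025/2 + 39)² = (-6947/2)² = 48260809/4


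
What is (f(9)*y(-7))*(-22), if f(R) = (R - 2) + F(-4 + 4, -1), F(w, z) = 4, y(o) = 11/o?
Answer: 2662/7 ≈ 380.29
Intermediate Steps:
f(R) = 2 + R (f(R) = (R - 2) + 4 = (-2 + R) + 4 = 2 + R)
(f(9)*y(-7))*(-22) = ((2 + 9)*(11/(-7)))*(-22) = (11*(11*(-⅐)))*(-22) = (11*(-11/7))*(-22) = -121/7*(-22) = 2662/7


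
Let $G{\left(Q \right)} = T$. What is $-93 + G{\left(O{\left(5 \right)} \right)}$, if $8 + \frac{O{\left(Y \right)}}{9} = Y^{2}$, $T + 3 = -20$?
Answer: $-116$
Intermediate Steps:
$T = -23$ ($T = -3 - 20 = -23$)
$O{\left(Y \right)} = -72 + 9 Y^{2}$
$G{\left(Q \right)} = -23$
$-93 + G{\left(O{\left(5 \right)} \right)} = -93 - 23 = -116$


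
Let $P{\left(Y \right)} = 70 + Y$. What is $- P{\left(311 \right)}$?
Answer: $-381$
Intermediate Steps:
$- P{\left(311 \right)} = - (70 + 311) = \left(-1\right) 381 = -381$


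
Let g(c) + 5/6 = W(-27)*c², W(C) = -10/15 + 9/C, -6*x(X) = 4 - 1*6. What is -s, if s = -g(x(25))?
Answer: -17/18 ≈ -0.94444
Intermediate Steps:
x(X) = ⅓ (x(X) = -(4 - 1*6)/6 = -(4 - 6)/6 = -⅙*(-2) = ⅓)
W(C) = -⅔ + 9/C (W(C) = -10*1/15 + 9/C = -⅔ + 9/C)
g(c) = -⅚ - c² (g(c) = -⅚ + (-⅔ + 9/(-27))*c² = -⅚ + (-⅔ + 9*(-1/27))*c² = -⅚ + (-⅔ - ⅓)*c² = -⅚ - c²)
s = 17/18 (s = -(-⅚ - (⅓)²) = -(-⅚ - 1*⅑) = -(-⅚ - ⅑) = -1*(-17/18) = 17/18 ≈ 0.94444)
-s = -1*17/18 = -17/18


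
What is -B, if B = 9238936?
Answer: -9238936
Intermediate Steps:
-B = -1*9238936 = -9238936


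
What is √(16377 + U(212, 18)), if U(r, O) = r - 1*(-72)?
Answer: √16661 ≈ 129.08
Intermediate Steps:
U(r, O) = 72 + r (U(r, O) = r + 72 = 72 + r)
√(16377 + U(212, 18)) = √(16377 + (72 + 212)) = √(16377 + 284) = √16661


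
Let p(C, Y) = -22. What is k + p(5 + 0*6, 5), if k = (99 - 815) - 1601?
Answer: -2339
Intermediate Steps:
k = -2317 (k = -716 - 1601 = -2317)
k + p(5 + 0*6, 5) = -2317 - 22 = -2339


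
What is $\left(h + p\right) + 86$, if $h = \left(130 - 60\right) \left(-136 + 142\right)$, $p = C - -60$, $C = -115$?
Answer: $451$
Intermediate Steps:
$p = -55$ ($p = -115 - -60 = -115 + 60 = -55$)
$h = 420$ ($h = 70 \cdot 6 = 420$)
$\left(h + p\right) + 86 = \left(420 - 55\right) + 86 = 365 + 86 = 451$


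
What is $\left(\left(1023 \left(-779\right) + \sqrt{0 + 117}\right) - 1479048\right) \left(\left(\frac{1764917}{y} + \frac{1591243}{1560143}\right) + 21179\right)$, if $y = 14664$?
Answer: $- \frac{28438397642630718585}{586613768} + \frac{37485283353607 \sqrt{13}}{586613768} \approx -4.8479 \cdot 10^{10}$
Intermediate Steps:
$\left(\left(1023 \left(-779\right) + \sqrt{0 + 117}\right) - 1479048\right) \left(\left(\frac{1764917}{y} + \frac{1591243}{1560143}\right) + 21179\right) = \left(\left(1023 \left(-779\right) + \sqrt{0 + 117}\right) - 1479048\right) \left(\left(\frac{1764917}{14664} + \frac{1591243}{1560143}\right) + 21179\right) = \left(\left(-796917 + \sqrt{117}\right) - 1479048\right) \left(\left(1764917 \cdot \frac{1}{14664} + 1591243 \cdot \frac{1}{1560143}\right) + 21179\right) = \left(\left(-796917 + 3 \sqrt{13}\right) - 1479048\right) \left(\left(\frac{1764917}{14664} + \frac{1591243}{1560143}\right) + 21179\right) = \left(-2275965 + 3 \sqrt{13}\right) \left(\frac{213604376191}{1759841304} + 21179\right) = \left(-2275965 + 3 \sqrt{13}\right) \frac{37485283353607}{1759841304} = - \frac{28438397642630718585}{586613768} + \frac{37485283353607 \sqrt{13}}{586613768}$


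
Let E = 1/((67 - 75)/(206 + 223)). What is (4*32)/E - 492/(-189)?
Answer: 1948/9009 ≈ 0.21623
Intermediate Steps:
E = -429/8 (E = 1/(-8/429) = -429/8 ≈ -53.625)
(4*32)/E - 492/(-189) = (4*32)/(-429/8) - 492/(-189) = 128*(-8/429) - 492*(-1/189) = -1024/429 + 164/63 = 1948/9009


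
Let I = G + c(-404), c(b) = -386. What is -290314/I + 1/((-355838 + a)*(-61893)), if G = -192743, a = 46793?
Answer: 5553045538609219/3694117857866865 ≈ 1.5032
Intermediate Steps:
I = -193129 (I = -192743 - 386 = -193129)
-290314/I + 1/((-355838 + a)*(-61893)) = -290314/(-193129) + 1/((-355838 + 46793)*(-61893)) = -290314*(-1/193129) - 1/61893/(-309045) = 290314/193129 - 1/309045*(-1/61893) = 290314/193129 + 1/19127722185 = 5553045538609219/3694117857866865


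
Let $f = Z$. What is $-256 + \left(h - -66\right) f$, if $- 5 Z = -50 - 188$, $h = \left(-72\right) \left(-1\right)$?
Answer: $\frac{31564}{5} \approx 6312.8$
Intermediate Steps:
$h = 72$
$Z = \frac{238}{5}$ ($Z = - \frac{-50 - 188}{5} = \left(- \frac{1}{5}\right) \left(-238\right) = \frac{238}{5} \approx 47.6$)
$f = \frac{238}{5} \approx 47.6$
$-256 + \left(h - -66\right) f = -256 + \left(72 - -66\right) \frac{238}{5} = -256 + \left(72 + 66\right) \frac{238}{5} = -256 + 138 \cdot \frac{238}{5} = -256 + \frac{32844}{5} = \frac{31564}{5}$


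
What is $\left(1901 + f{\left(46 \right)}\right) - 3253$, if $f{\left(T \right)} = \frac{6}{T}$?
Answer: $- \frac{31093}{23} \approx -1351.9$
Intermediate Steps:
$\left(1901 + f{\left(46 \right)}\right) - 3253 = \left(1901 + \frac{6}{46}\right) - 3253 = \left(1901 + 6 \cdot \frac{1}{46}\right) - 3253 = \left(1901 + \frac{3}{23}\right) - 3253 = \frac{43726}{23} - 3253 = - \frac{31093}{23}$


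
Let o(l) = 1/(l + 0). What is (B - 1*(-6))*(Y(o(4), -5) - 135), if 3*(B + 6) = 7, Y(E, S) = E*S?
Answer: -3815/12 ≈ -317.92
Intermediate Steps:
o(l) = 1/l
B = -11/3 (B = -6 + (⅓)*7 = -6 + 7/3 = -11/3 ≈ -3.6667)
(B - 1*(-6))*(Y(o(4), -5) - 135) = (-11/3 - 1*(-6))*(-5/4 - 135) = (-11/3 + 6)*((¼)*(-5) - 135) = 7*(-5/4 - 135)/3 = (7/3)*(-545/4) = -3815/12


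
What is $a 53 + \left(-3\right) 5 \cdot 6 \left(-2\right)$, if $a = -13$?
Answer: $-509$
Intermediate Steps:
$a 53 + \left(-3\right) 5 \cdot 6 \left(-2\right) = \left(-13\right) 53 + \left(-3\right) 5 \cdot 6 \left(-2\right) = -689 + \left(-15\right) 6 \left(-2\right) = -689 - -180 = -689 + 180 = -509$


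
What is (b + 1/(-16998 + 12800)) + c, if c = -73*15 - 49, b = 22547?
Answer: 89849793/4198 ≈ 21403.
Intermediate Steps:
c = -1144 (c = -1095 - 49 = -1144)
(b + 1/(-16998 + 12800)) + c = (22547 + 1/(-16998 + 12800)) - 1144 = (22547 + 1/(-4198)) - 1144 = (22547 - 1/4198) - 1144 = 94652305/4198 - 1144 = 89849793/4198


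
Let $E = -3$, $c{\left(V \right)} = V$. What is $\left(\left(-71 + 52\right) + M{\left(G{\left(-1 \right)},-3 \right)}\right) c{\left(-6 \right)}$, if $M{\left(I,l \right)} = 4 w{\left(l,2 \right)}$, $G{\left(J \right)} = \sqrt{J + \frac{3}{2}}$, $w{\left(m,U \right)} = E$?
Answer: $186$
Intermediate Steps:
$w{\left(m,U \right)} = -3$
$G{\left(J \right)} = \sqrt{\frac{3}{2} + J}$ ($G{\left(J \right)} = \sqrt{J + 3 \cdot \frac{1}{2}} = \sqrt{J + \frac{3}{2}} = \sqrt{\frac{3}{2} + J}$)
$M{\left(I,l \right)} = -12$ ($M{\left(I,l \right)} = 4 \left(-3\right) = -12$)
$\left(\left(-71 + 52\right) + M{\left(G{\left(-1 \right)},-3 \right)}\right) c{\left(-6 \right)} = \left(\left(-71 + 52\right) - 12\right) \left(-6\right) = \left(-19 - 12\right) \left(-6\right) = \left(-31\right) \left(-6\right) = 186$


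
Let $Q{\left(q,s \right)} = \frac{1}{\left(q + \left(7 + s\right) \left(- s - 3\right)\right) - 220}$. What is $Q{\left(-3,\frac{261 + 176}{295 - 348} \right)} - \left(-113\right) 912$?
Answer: $\frac{66445868471}{644755} \approx 1.0306 \cdot 10^{5}$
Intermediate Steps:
$Q{\left(q,s \right)} = \frac{1}{-220 + q + \left(-3 - s\right) \left(7 + s\right)}$ ($Q{\left(q,s \right)} = \frac{1}{\left(q + \left(7 + s\right) \left(-3 - s\right)\right) - 220} = \frac{1}{\left(q + \left(-3 - s\right) \left(7 + s\right)\right) - 220} = \frac{1}{-220 + q + \left(-3 - s\right) \left(7 + s\right)}$)
$Q{\left(-3,\frac{261 + 176}{295 - 348} \right)} - \left(-113\right) 912 = \frac{1}{-241 - 3 - \left(\frac{261 + 176}{295 - 348}\right)^{2} - 10 \frac{261 + 176}{295 - 348}} - \left(-113\right) 912 = \frac{1}{-241 - 3 - \left(\frac{437}{-53}\right)^{2} - 10 \frac{437}{-53}} - -103056 = \frac{1}{-241 - 3 - \left(437 \left(- \frac{1}{53}\right)\right)^{2} - 10 \cdot 437 \left(- \frac{1}{53}\right)} + 103056 = \frac{1}{-241 - 3 - \left(- \frac{437}{53}\right)^{2} - - \frac{4370}{53}} + 103056 = \frac{1}{-241 - 3 - \frac{190969}{2809} + \frac{4370}{53}} + 103056 = \frac{1}{- \frac{644755}{2809}} + 103056 = - \frac{2809}{644755} + 103056 = \frac{66445868471}{644755}$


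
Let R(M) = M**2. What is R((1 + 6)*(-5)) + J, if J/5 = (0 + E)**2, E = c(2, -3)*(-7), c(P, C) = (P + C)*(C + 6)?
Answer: 3430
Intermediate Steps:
c(P, C) = (6 + C)*(C + P) (c(P, C) = (C + P)*(6 + C) = (6 + C)*(C + P))
E = 21 (E = ((-3)**2 + 6*(-3) + 6*2 - 3*2)*(-7) = (9 - 18 + 12 - 6)*(-7) = -3*(-7) = 21)
J = 2205 (J = 5*(0 + 21)**2 = 5*21**2 = 5*441 = 2205)
R((1 + 6)*(-5)) + J = ((1 + 6)*(-5))**2 + 2205 = (7*(-5))**2 + 2205 = (-35)**2 + 2205 = 1225 + 2205 = 3430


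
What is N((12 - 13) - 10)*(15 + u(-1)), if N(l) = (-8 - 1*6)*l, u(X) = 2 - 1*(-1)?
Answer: 2772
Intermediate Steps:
u(X) = 3 (u(X) = 2 + 1 = 3)
N(l) = -14*l (N(l) = (-8 - 6)*l = -14*l)
N((12 - 13) - 10)*(15 + u(-1)) = (-14*((12 - 13) - 10))*(15 + 3) = -14*(-1 - 10)*18 = -14*(-11)*18 = 154*18 = 2772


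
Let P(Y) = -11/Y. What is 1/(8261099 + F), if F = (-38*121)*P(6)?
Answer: 3/24808586 ≈ 1.2093e-7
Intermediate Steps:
F = 25289/3 (F = (-38*121)*(-11/6) = -(-50578)/6 = -4598*(-11/6) = 25289/3 ≈ 8429.7)
1/(8261099 + F) = 1/(8261099 + 25289/3) = 1/(24808586/3) = 3/24808586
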